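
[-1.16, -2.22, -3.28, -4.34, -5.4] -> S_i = -1.16 + -1.06*i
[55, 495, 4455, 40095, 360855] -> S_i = 55*9^i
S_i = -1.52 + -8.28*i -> [-1.52, -9.8, -18.08, -26.36, -34.64]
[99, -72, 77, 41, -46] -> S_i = Random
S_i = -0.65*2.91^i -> [-0.65, -1.89, -5.5, -16.02, -46.61]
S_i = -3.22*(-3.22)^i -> [-3.22, 10.37, -33.39, 107.5, -346.16]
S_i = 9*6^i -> [9, 54, 324, 1944, 11664]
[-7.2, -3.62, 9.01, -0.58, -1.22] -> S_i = Random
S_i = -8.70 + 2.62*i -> [-8.7, -6.08, -3.46, -0.84, 1.78]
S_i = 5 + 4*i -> [5, 9, 13, 17, 21]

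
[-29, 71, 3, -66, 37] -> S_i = Random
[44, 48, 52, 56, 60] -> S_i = 44 + 4*i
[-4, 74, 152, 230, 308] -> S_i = -4 + 78*i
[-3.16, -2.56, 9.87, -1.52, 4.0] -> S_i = Random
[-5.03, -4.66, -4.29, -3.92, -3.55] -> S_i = -5.03 + 0.37*i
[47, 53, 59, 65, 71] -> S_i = 47 + 6*i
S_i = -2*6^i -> [-2, -12, -72, -432, -2592]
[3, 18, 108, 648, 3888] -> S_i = 3*6^i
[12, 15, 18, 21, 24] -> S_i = 12 + 3*i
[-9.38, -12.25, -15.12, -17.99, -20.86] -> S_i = -9.38 + -2.87*i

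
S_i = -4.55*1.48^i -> [-4.55, -6.73, -9.97, -14.75, -21.83]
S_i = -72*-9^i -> [-72, 648, -5832, 52488, -472392]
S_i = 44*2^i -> [44, 88, 176, 352, 704]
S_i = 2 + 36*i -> [2, 38, 74, 110, 146]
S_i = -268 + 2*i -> [-268, -266, -264, -262, -260]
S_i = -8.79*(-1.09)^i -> [-8.79, 9.58, -10.44, 11.38, -12.41]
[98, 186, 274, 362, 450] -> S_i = 98 + 88*i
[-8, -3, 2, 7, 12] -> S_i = -8 + 5*i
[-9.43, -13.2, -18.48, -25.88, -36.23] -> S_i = -9.43*1.40^i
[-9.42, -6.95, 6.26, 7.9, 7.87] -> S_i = Random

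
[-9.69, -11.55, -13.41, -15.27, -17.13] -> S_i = -9.69 + -1.86*i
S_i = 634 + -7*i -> [634, 627, 620, 613, 606]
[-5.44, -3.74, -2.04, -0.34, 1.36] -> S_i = -5.44 + 1.70*i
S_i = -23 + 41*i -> [-23, 18, 59, 100, 141]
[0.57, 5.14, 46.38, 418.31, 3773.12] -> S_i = 0.57*9.02^i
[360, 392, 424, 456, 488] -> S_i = 360 + 32*i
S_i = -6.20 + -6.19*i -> [-6.2, -12.39, -18.58, -24.77, -30.96]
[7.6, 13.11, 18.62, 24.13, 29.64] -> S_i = 7.60 + 5.51*i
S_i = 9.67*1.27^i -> [9.67, 12.28, 15.6, 19.81, 25.16]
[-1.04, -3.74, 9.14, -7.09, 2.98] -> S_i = Random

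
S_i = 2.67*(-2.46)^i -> [2.67, -6.57, 16.16, -39.75, 97.78]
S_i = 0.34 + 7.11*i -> [0.34, 7.45, 14.56, 21.67, 28.78]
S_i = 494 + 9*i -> [494, 503, 512, 521, 530]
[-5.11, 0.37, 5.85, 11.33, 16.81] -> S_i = -5.11 + 5.48*i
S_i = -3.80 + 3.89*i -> [-3.8, 0.09, 3.98, 7.87, 11.76]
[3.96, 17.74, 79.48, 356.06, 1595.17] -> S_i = 3.96*4.48^i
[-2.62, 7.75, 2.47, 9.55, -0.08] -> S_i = Random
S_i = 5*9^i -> [5, 45, 405, 3645, 32805]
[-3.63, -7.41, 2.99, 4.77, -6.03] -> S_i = Random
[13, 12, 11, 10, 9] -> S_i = 13 + -1*i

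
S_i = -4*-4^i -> [-4, 16, -64, 256, -1024]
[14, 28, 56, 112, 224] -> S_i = 14*2^i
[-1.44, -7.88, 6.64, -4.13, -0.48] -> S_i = Random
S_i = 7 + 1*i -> [7, 8, 9, 10, 11]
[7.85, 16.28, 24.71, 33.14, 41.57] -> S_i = 7.85 + 8.43*i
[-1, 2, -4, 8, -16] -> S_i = -1*-2^i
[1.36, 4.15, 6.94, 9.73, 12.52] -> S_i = 1.36 + 2.79*i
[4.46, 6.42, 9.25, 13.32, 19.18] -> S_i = 4.46*1.44^i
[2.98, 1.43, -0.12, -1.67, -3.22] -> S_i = 2.98 + -1.55*i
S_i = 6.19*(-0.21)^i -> [6.19, -1.3, 0.27, -0.06, 0.01]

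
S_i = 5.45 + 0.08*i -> [5.45, 5.53, 5.61, 5.69, 5.77]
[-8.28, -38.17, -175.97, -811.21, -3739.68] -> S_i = -8.28*4.61^i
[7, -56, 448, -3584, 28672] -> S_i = 7*-8^i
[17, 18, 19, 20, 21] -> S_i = 17 + 1*i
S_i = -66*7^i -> [-66, -462, -3234, -22638, -158466]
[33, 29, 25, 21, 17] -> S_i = 33 + -4*i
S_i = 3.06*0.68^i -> [3.06, 2.08, 1.41, 0.96, 0.65]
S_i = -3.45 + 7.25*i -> [-3.45, 3.8, 11.05, 18.3, 25.55]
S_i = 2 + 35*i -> [2, 37, 72, 107, 142]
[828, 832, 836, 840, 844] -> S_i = 828 + 4*i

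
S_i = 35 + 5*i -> [35, 40, 45, 50, 55]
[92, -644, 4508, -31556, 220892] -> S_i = 92*-7^i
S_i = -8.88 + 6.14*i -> [-8.88, -2.74, 3.4, 9.54, 15.68]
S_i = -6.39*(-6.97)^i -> [-6.39, 44.54, -310.43, 2163.71, -15081.06]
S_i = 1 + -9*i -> [1, -8, -17, -26, -35]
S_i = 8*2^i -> [8, 16, 32, 64, 128]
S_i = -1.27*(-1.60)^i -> [-1.27, 2.03, -3.25, 5.2, -8.32]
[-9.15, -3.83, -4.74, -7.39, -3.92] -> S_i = Random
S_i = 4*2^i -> [4, 8, 16, 32, 64]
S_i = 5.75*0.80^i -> [5.75, 4.6, 3.68, 2.94, 2.36]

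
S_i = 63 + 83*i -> [63, 146, 229, 312, 395]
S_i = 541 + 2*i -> [541, 543, 545, 547, 549]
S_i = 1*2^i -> [1, 2, 4, 8, 16]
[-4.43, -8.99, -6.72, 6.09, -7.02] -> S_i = Random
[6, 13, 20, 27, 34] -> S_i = 6 + 7*i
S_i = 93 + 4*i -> [93, 97, 101, 105, 109]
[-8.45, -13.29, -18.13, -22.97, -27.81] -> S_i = -8.45 + -4.84*i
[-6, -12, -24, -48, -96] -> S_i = -6*2^i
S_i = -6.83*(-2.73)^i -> [-6.83, 18.65, -50.9, 138.97, -379.38]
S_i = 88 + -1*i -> [88, 87, 86, 85, 84]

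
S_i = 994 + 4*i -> [994, 998, 1002, 1006, 1010]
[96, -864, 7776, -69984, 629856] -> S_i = 96*-9^i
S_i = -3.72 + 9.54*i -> [-3.72, 5.82, 15.36, 24.9, 34.44]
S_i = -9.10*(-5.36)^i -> [-9.1, 48.78, -261.44, 1401.31, -7511.05]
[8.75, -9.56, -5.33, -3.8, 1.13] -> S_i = Random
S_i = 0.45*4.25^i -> [0.45, 1.91, 8.13, 34.54, 146.81]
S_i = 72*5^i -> [72, 360, 1800, 9000, 45000]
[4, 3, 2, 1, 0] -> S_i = 4 + -1*i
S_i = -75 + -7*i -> [-75, -82, -89, -96, -103]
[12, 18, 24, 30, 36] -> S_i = 12 + 6*i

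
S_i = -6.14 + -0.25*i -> [-6.14, -6.39, -6.64, -6.89, -7.14]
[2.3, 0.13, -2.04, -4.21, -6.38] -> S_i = 2.30 + -2.17*i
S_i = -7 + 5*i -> [-7, -2, 3, 8, 13]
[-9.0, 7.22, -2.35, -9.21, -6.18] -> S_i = Random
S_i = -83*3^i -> [-83, -249, -747, -2241, -6723]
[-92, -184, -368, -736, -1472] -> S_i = -92*2^i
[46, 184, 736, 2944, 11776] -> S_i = 46*4^i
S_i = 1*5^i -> [1, 5, 25, 125, 625]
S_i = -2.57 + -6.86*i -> [-2.57, -9.43, -16.29, -23.15, -30.01]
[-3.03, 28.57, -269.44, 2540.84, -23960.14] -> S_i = -3.03*(-9.43)^i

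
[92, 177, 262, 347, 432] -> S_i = 92 + 85*i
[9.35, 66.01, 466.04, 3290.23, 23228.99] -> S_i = 9.35*7.06^i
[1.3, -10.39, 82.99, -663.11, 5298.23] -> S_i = 1.30*(-7.99)^i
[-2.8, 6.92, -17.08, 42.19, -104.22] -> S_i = -2.80*(-2.47)^i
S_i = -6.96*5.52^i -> [-6.96, -38.42, -212.07, -1170.65, -6461.98]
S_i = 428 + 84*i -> [428, 512, 596, 680, 764]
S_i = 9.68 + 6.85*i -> [9.68, 16.53, 23.38, 30.23, 37.08]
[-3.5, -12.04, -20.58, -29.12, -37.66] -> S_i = -3.50 + -8.54*i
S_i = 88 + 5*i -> [88, 93, 98, 103, 108]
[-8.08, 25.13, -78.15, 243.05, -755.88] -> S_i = -8.08*(-3.11)^i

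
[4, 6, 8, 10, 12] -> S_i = 4 + 2*i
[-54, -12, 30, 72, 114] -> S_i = -54 + 42*i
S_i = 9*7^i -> [9, 63, 441, 3087, 21609]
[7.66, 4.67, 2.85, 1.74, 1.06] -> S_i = 7.66*0.61^i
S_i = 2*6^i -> [2, 12, 72, 432, 2592]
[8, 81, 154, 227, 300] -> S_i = 8 + 73*i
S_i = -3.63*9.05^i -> [-3.63, -32.85, -297.31, -2690.62, -24350.11]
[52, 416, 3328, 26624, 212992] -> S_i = 52*8^i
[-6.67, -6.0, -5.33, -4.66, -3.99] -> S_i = -6.67 + 0.67*i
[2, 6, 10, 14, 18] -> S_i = 2 + 4*i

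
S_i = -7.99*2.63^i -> [-7.99, -21.01, -55.27, -145.35, -382.27]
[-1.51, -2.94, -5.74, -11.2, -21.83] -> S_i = -1.51*1.95^i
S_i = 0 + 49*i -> [0, 49, 98, 147, 196]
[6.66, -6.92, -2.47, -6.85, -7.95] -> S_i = Random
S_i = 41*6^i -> [41, 246, 1476, 8856, 53136]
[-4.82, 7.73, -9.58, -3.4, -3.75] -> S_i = Random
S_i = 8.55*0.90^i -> [8.55, 7.7, 6.93, 6.23, 5.61]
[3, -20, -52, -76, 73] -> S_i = Random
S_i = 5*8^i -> [5, 40, 320, 2560, 20480]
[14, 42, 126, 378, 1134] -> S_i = 14*3^i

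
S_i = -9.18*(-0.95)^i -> [-9.18, 8.72, -8.28, 7.87, -7.48]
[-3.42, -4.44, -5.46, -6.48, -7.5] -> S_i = -3.42 + -1.02*i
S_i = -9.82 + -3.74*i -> [-9.82, -13.56, -17.3, -21.04, -24.78]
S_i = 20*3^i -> [20, 60, 180, 540, 1620]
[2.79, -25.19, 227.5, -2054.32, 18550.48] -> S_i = 2.79*(-9.03)^i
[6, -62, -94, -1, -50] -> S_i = Random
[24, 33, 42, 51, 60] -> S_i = 24 + 9*i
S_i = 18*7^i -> [18, 126, 882, 6174, 43218]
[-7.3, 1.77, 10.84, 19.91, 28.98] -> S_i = -7.30 + 9.07*i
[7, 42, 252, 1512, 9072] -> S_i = 7*6^i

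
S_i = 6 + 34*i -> [6, 40, 74, 108, 142]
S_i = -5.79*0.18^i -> [-5.79, -1.04, -0.19, -0.03, -0.01]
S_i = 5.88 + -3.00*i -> [5.88, 2.88, -0.12, -3.12, -6.12]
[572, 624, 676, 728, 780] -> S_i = 572 + 52*i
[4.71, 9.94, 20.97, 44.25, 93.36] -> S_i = 4.71*2.11^i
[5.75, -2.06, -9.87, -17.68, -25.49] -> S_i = 5.75 + -7.81*i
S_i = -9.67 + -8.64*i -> [-9.67, -18.31, -26.95, -35.59, -44.23]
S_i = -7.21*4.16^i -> [-7.21, -29.99, -124.77, -519.06, -2159.28]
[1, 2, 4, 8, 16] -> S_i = 1*2^i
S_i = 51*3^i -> [51, 153, 459, 1377, 4131]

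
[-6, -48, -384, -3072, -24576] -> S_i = -6*8^i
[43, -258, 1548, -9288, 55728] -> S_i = 43*-6^i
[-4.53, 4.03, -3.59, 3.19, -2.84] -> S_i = -4.53*(-0.89)^i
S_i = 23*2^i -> [23, 46, 92, 184, 368]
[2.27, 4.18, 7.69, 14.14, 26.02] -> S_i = 2.27*1.84^i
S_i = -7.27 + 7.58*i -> [-7.27, 0.31, 7.89, 15.47, 23.05]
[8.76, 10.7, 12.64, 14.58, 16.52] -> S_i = 8.76 + 1.94*i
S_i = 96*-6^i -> [96, -576, 3456, -20736, 124416]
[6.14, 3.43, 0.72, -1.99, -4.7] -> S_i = 6.14 + -2.71*i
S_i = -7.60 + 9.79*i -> [-7.6, 2.19, 11.98, 21.77, 31.56]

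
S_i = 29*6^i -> [29, 174, 1044, 6264, 37584]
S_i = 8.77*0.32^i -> [8.77, 2.81, 0.9, 0.29, 0.09]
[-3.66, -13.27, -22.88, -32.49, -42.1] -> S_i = -3.66 + -9.61*i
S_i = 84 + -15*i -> [84, 69, 54, 39, 24]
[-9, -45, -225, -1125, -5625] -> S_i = -9*5^i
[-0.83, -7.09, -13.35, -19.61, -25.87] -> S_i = -0.83 + -6.26*i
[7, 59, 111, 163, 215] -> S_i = 7 + 52*i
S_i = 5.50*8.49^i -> [5.5, 46.7, 396.44, 3365.78, 28575.47]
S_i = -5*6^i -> [-5, -30, -180, -1080, -6480]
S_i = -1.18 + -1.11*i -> [-1.18, -2.29, -3.4, -4.51, -5.62]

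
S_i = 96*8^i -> [96, 768, 6144, 49152, 393216]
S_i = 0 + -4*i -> [0, -4, -8, -12, -16]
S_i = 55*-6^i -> [55, -330, 1980, -11880, 71280]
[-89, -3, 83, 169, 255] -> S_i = -89 + 86*i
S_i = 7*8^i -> [7, 56, 448, 3584, 28672]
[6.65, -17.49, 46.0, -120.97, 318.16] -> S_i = 6.65*(-2.63)^i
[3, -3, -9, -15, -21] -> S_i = 3 + -6*i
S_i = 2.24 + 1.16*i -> [2.24, 3.4, 4.56, 5.72, 6.88]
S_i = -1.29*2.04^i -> [-1.29, -2.63, -5.37, -10.95, -22.34]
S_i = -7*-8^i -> [-7, 56, -448, 3584, -28672]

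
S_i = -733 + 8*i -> [-733, -725, -717, -709, -701]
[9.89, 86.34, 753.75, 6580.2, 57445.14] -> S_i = 9.89*8.73^i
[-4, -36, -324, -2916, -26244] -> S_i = -4*9^i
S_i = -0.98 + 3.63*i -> [-0.98, 2.65, 6.28, 9.91, 13.54]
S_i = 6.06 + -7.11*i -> [6.06, -1.05, -8.16, -15.27, -22.38]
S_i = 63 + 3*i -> [63, 66, 69, 72, 75]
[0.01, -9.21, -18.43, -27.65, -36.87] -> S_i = 0.01 + -9.22*i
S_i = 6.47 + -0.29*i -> [6.47, 6.18, 5.89, 5.6, 5.31]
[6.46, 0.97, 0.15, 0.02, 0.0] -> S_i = 6.46*0.15^i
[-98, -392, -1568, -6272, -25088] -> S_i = -98*4^i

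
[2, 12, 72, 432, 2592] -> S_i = 2*6^i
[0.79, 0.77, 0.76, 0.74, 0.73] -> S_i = 0.79*0.98^i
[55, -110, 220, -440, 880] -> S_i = 55*-2^i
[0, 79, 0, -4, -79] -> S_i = Random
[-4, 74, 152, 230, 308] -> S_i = -4 + 78*i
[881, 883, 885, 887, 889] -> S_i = 881 + 2*i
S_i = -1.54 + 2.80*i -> [-1.54, 1.26, 4.06, 6.86, 9.66]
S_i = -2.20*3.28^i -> [-2.2, -7.22, -23.67, -77.63, -254.63]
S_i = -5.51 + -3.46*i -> [-5.51, -8.97, -12.43, -15.89, -19.35]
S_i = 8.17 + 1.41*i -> [8.17, 9.58, 10.99, 12.4, 13.81]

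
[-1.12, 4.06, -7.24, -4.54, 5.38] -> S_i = Random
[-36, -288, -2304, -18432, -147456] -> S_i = -36*8^i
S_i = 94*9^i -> [94, 846, 7614, 68526, 616734]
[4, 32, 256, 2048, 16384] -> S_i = 4*8^i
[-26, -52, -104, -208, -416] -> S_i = -26*2^i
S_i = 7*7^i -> [7, 49, 343, 2401, 16807]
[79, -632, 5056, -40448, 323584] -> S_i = 79*-8^i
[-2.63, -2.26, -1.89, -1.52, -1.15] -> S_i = -2.63 + 0.37*i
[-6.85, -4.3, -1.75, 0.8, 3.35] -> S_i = -6.85 + 2.55*i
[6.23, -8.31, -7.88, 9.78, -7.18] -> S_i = Random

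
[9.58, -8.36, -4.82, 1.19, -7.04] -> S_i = Random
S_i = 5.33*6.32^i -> [5.33, 33.69, 212.89, 1345.48, 8503.46]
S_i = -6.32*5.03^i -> [-6.32, -31.79, -159.9, -804.31, -4045.66]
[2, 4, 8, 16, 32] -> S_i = 2*2^i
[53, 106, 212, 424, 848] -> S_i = 53*2^i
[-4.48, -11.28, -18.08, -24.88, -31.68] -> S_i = -4.48 + -6.80*i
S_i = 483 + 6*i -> [483, 489, 495, 501, 507]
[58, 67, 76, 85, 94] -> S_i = 58 + 9*i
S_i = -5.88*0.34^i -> [-5.88, -2.0, -0.68, -0.23, -0.08]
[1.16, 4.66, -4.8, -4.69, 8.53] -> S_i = Random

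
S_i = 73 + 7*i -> [73, 80, 87, 94, 101]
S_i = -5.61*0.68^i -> [-5.61, -3.81, -2.59, -1.76, -1.2]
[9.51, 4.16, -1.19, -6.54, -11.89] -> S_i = 9.51 + -5.35*i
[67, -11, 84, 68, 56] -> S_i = Random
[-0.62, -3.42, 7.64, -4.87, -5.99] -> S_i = Random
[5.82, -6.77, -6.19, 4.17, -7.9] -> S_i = Random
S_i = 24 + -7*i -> [24, 17, 10, 3, -4]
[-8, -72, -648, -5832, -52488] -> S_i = -8*9^i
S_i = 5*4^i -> [5, 20, 80, 320, 1280]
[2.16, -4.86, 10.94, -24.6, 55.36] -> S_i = 2.16*(-2.25)^i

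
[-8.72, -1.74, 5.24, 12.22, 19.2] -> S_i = -8.72 + 6.98*i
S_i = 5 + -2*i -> [5, 3, 1, -1, -3]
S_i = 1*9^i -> [1, 9, 81, 729, 6561]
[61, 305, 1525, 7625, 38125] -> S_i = 61*5^i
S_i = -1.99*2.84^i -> [-1.99, -5.65, -16.05, -45.58, -129.46]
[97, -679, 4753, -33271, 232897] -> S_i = 97*-7^i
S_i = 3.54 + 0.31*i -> [3.54, 3.85, 4.16, 4.47, 4.78]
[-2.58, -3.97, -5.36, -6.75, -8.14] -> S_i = -2.58 + -1.39*i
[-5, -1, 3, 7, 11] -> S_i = -5 + 4*i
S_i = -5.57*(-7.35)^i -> [-5.57, 40.94, -300.91, 2211.65, -16255.66]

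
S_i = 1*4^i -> [1, 4, 16, 64, 256]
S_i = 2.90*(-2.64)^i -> [2.9, -7.66, 20.21, -53.36, 140.87]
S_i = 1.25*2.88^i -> [1.25, 3.6, 10.37, 29.86, 86.0]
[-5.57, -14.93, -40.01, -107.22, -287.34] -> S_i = -5.57*2.68^i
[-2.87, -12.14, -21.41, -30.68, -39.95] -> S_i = -2.87 + -9.27*i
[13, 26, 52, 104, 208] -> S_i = 13*2^i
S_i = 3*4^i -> [3, 12, 48, 192, 768]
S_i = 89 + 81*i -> [89, 170, 251, 332, 413]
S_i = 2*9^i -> [2, 18, 162, 1458, 13122]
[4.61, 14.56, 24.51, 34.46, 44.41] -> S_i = 4.61 + 9.95*i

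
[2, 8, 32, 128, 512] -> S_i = 2*4^i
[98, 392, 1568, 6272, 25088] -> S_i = 98*4^i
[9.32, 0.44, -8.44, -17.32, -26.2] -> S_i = 9.32 + -8.88*i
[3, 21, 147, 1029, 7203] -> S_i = 3*7^i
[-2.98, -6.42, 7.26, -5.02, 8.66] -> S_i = Random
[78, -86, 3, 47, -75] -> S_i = Random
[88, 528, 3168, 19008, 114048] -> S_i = 88*6^i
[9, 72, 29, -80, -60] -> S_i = Random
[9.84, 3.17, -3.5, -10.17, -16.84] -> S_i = 9.84 + -6.67*i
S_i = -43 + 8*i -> [-43, -35, -27, -19, -11]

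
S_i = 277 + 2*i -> [277, 279, 281, 283, 285]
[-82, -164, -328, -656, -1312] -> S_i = -82*2^i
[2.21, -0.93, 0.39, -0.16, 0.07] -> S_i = 2.21*(-0.42)^i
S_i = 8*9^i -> [8, 72, 648, 5832, 52488]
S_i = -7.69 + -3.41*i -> [-7.69, -11.1, -14.51, -17.92, -21.33]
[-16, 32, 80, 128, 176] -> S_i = -16 + 48*i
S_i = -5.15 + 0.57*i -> [-5.15, -4.58, -4.01, -3.44, -2.87]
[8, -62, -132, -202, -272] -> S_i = 8 + -70*i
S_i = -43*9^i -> [-43, -387, -3483, -31347, -282123]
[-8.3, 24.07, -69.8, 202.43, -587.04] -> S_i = -8.30*(-2.90)^i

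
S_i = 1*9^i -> [1, 9, 81, 729, 6561]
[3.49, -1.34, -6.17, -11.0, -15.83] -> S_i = 3.49 + -4.83*i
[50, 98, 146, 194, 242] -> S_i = 50 + 48*i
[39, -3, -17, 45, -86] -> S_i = Random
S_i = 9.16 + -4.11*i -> [9.16, 5.05, 0.94, -3.17, -7.28]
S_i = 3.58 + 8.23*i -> [3.58, 11.81, 20.04, 28.27, 36.5]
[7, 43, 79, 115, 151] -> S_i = 7 + 36*i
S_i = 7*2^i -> [7, 14, 28, 56, 112]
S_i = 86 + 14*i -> [86, 100, 114, 128, 142]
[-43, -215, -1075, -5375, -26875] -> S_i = -43*5^i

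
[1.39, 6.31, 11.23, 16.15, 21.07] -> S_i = 1.39 + 4.92*i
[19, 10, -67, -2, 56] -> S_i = Random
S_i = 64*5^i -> [64, 320, 1600, 8000, 40000]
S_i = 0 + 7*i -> [0, 7, 14, 21, 28]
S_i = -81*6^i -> [-81, -486, -2916, -17496, -104976]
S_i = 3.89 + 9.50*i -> [3.89, 13.39, 22.89, 32.39, 41.89]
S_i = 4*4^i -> [4, 16, 64, 256, 1024]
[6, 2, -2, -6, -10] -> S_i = 6 + -4*i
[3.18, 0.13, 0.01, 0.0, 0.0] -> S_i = 3.18*0.04^i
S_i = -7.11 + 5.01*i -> [-7.11, -2.1, 2.91, 7.92, 12.93]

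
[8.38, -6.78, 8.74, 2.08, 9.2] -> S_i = Random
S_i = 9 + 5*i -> [9, 14, 19, 24, 29]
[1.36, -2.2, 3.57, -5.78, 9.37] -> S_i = 1.36*(-1.62)^i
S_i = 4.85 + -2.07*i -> [4.85, 2.78, 0.71, -1.36, -3.43]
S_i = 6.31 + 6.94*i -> [6.31, 13.25, 20.19, 27.13, 34.07]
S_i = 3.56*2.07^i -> [3.56, 7.37, 15.25, 31.58, 65.36]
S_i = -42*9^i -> [-42, -378, -3402, -30618, -275562]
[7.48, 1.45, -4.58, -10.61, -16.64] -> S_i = 7.48 + -6.03*i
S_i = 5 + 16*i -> [5, 21, 37, 53, 69]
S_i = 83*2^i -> [83, 166, 332, 664, 1328]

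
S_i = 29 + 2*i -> [29, 31, 33, 35, 37]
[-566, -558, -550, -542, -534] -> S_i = -566 + 8*i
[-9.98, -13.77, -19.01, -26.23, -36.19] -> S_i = -9.98*1.38^i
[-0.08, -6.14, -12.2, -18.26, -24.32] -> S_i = -0.08 + -6.06*i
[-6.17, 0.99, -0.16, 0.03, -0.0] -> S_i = -6.17*(-0.16)^i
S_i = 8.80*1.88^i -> [8.8, 16.54, 31.1, 58.47, 109.93]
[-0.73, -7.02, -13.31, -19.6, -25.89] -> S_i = -0.73 + -6.29*i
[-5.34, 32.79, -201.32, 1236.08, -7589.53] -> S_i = -5.34*(-6.14)^i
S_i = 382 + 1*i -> [382, 383, 384, 385, 386]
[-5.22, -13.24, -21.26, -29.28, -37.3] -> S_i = -5.22 + -8.02*i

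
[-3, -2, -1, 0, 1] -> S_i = -3 + 1*i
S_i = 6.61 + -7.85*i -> [6.61, -1.24, -9.09, -16.94, -24.79]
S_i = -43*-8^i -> [-43, 344, -2752, 22016, -176128]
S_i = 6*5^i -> [6, 30, 150, 750, 3750]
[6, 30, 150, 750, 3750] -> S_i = 6*5^i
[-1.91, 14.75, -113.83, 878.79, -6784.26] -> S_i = -1.91*(-7.72)^i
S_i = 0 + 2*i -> [0, 2, 4, 6, 8]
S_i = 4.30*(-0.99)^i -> [4.3, -4.26, 4.21, -4.17, 4.13]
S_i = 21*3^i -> [21, 63, 189, 567, 1701]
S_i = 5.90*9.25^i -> [5.9, 54.58, 504.82, 4669.57, 43193.55]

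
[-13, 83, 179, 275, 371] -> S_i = -13 + 96*i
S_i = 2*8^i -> [2, 16, 128, 1024, 8192]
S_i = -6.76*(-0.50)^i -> [-6.76, 3.38, -1.69, 0.84, -0.42]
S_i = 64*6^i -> [64, 384, 2304, 13824, 82944]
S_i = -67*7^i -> [-67, -469, -3283, -22981, -160867]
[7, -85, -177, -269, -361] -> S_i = 7 + -92*i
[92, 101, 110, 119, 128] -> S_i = 92 + 9*i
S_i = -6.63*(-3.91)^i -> [-6.63, 25.92, -101.36, 396.32, -1549.6]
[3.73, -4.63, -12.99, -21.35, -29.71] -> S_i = 3.73 + -8.36*i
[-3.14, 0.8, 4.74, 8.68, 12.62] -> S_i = -3.14 + 3.94*i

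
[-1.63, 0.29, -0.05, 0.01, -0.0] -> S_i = -1.63*(-0.18)^i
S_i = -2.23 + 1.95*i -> [-2.23, -0.28, 1.67, 3.62, 5.57]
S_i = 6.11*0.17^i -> [6.11, 1.04, 0.18, 0.03, 0.01]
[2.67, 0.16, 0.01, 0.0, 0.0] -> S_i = 2.67*0.06^i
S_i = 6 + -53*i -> [6, -47, -100, -153, -206]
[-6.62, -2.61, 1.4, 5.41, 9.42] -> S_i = -6.62 + 4.01*i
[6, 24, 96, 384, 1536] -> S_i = 6*4^i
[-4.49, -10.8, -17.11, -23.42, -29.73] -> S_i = -4.49 + -6.31*i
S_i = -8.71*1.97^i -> [-8.71, -17.16, -33.8, -66.59, -131.18]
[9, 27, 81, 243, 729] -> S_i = 9*3^i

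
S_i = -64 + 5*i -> [-64, -59, -54, -49, -44]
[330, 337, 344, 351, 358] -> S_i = 330 + 7*i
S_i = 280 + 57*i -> [280, 337, 394, 451, 508]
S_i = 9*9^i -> [9, 81, 729, 6561, 59049]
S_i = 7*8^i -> [7, 56, 448, 3584, 28672]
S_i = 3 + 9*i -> [3, 12, 21, 30, 39]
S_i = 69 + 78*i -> [69, 147, 225, 303, 381]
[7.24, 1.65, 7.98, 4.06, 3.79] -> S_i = Random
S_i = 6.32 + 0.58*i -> [6.32, 6.9, 7.48, 8.06, 8.64]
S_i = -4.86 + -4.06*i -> [-4.86, -8.92, -12.98, -17.04, -21.1]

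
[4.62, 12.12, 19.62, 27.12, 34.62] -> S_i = 4.62 + 7.50*i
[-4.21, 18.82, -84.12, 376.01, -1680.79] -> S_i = -4.21*(-4.47)^i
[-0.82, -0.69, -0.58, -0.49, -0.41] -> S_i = -0.82*0.84^i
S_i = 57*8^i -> [57, 456, 3648, 29184, 233472]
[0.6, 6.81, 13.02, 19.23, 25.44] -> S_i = 0.60 + 6.21*i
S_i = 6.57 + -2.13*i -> [6.57, 4.44, 2.31, 0.18, -1.95]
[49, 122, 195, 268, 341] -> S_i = 49 + 73*i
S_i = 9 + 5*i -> [9, 14, 19, 24, 29]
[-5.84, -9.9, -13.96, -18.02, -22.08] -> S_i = -5.84 + -4.06*i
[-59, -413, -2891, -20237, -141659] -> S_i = -59*7^i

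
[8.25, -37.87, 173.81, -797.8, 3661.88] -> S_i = 8.25*(-4.59)^i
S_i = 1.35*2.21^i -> [1.35, 2.98, 6.59, 14.57, 32.2]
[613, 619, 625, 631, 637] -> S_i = 613 + 6*i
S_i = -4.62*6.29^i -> [-4.62, -29.06, -182.79, -1149.72, -7231.77]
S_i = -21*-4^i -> [-21, 84, -336, 1344, -5376]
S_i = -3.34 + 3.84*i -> [-3.34, 0.5, 4.34, 8.18, 12.02]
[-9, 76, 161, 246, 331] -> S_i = -9 + 85*i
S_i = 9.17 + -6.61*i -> [9.17, 2.56, -4.05, -10.66, -17.27]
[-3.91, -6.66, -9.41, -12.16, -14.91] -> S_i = -3.91 + -2.75*i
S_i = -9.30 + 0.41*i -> [-9.3, -8.89, -8.48, -8.07, -7.66]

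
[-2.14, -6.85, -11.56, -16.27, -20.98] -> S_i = -2.14 + -4.71*i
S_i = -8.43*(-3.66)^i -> [-8.43, 30.85, -112.92, 413.31, -1512.7]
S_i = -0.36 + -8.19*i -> [-0.36, -8.55, -16.74, -24.93, -33.12]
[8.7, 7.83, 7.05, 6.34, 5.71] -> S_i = 8.70*0.90^i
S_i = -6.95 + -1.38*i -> [-6.95, -8.33, -9.71, -11.09, -12.47]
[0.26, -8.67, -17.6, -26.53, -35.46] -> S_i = 0.26 + -8.93*i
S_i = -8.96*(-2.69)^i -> [-8.96, 24.1, -64.84, 174.41, -469.16]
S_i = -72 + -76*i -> [-72, -148, -224, -300, -376]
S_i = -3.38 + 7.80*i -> [-3.38, 4.42, 12.22, 20.02, 27.82]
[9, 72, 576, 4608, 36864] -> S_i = 9*8^i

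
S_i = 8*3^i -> [8, 24, 72, 216, 648]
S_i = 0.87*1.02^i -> [0.87, 0.89, 0.91, 0.92, 0.94]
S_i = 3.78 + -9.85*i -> [3.78, -6.07, -15.92, -25.77, -35.62]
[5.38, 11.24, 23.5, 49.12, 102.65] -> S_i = 5.38*2.09^i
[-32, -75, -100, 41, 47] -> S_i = Random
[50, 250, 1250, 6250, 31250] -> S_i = 50*5^i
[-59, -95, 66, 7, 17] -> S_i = Random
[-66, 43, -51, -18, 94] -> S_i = Random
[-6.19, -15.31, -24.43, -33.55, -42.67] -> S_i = -6.19 + -9.12*i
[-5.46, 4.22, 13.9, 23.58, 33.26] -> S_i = -5.46 + 9.68*i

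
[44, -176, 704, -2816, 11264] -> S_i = 44*-4^i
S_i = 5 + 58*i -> [5, 63, 121, 179, 237]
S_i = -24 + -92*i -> [-24, -116, -208, -300, -392]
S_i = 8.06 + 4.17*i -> [8.06, 12.23, 16.4, 20.57, 24.74]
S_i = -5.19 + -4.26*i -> [-5.19, -9.45, -13.71, -17.97, -22.23]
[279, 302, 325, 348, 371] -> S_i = 279 + 23*i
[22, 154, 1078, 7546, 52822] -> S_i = 22*7^i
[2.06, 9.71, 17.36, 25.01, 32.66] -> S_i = 2.06 + 7.65*i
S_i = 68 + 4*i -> [68, 72, 76, 80, 84]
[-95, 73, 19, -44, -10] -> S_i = Random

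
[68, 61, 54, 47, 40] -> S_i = 68 + -7*i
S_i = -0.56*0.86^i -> [-0.56, -0.48, -0.41, -0.36, -0.31]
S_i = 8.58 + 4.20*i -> [8.58, 12.78, 16.98, 21.18, 25.38]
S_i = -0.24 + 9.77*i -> [-0.24, 9.53, 19.3, 29.07, 38.84]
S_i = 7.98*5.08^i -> [7.98, 40.54, 205.94, 1046.15, 5314.44]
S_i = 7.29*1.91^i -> [7.29, 13.92, 26.59, 50.8, 97.02]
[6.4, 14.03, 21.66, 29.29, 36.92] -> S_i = 6.40 + 7.63*i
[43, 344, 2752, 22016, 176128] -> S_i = 43*8^i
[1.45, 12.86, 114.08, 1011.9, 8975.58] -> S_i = 1.45*8.87^i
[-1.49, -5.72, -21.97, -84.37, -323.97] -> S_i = -1.49*3.84^i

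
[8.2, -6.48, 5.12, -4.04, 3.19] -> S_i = 8.20*(-0.79)^i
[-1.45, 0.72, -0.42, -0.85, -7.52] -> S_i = Random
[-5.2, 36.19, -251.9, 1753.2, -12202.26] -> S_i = -5.20*(-6.96)^i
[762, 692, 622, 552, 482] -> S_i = 762 + -70*i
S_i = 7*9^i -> [7, 63, 567, 5103, 45927]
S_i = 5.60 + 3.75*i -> [5.6, 9.35, 13.1, 16.85, 20.6]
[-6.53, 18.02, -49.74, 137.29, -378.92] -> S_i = -6.53*(-2.76)^i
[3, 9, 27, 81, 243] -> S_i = 3*3^i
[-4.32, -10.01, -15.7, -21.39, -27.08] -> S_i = -4.32 + -5.69*i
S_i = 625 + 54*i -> [625, 679, 733, 787, 841]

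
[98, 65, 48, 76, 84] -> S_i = Random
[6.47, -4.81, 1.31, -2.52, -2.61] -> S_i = Random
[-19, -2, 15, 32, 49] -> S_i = -19 + 17*i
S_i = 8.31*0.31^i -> [8.31, 2.58, 0.8, 0.25, 0.08]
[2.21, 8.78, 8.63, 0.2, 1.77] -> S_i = Random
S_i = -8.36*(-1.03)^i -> [-8.36, 8.61, -8.87, 9.14, -9.41]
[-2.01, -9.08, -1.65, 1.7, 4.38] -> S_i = Random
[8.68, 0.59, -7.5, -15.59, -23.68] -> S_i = 8.68 + -8.09*i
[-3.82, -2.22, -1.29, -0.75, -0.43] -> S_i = -3.82*0.58^i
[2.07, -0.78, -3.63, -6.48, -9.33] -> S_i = 2.07 + -2.85*i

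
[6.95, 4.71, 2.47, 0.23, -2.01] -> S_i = 6.95 + -2.24*i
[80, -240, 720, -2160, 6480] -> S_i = 80*-3^i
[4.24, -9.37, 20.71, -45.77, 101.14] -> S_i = 4.24*(-2.21)^i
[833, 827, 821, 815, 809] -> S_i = 833 + -6*i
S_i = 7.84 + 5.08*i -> [7.84, 12.92, 18.0, 23.08, 28.16]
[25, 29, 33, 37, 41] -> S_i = 25 + 4*i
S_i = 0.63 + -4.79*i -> [0.63, -4.16, -8.95, -13.74, -18.53]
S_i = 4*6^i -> [4, 24, 144, 864, 5184]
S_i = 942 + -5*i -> [942, 937, 932, 927, 922]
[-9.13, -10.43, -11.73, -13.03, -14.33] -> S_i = -9.13 + -1.30*i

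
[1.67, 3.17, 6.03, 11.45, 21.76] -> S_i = 1.67*1.90^i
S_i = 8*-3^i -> [8, -24, 72, -216, 648]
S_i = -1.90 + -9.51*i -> [-1.9, -11.41, -20.92, -30.43, -39.94]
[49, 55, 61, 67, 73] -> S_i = 49 + 6*i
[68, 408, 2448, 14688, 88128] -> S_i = 68*6^i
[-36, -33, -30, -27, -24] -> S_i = -36 + 3*i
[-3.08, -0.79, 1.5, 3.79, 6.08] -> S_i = -3.08 + 2.29*i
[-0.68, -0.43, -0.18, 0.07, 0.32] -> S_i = -0.68 + 0.25*i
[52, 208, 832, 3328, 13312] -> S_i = 52*4^i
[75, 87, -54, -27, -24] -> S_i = Random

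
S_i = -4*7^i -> [-4, -28, -196, -1372, -9604]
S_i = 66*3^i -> [66, 198, 594, 1782, 5346]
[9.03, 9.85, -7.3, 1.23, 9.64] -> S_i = Random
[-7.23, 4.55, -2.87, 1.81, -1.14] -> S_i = -7.23*(-0.63)^i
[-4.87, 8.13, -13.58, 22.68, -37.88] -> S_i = -4.87*(-1.67)^i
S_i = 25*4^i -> [25, 100, 400, 1600, 6400]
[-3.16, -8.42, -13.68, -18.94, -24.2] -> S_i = -3.16 + -5.26*i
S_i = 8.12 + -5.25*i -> [8.12, 2.87, -2.38, -7.63, -12.88]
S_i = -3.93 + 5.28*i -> [-3.93, 1.35, 6.63, 11.91, 17.19]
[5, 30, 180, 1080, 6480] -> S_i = 5*6^i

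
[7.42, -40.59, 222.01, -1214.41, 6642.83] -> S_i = 7.42*(-5.47)^i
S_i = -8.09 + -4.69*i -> [-8.09, -12.78, -17.47, -22.16, -26.85]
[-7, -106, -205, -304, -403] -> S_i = -7 + -99*i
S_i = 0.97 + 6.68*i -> [0.97, 7.65, 14.33, 21.01, 27.69]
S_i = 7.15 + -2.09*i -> [7.15, 5.06, 2.97, 0.88, -1.21]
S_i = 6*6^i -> [6, 36, 216, 1296, 7776]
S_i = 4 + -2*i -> [4, 2, 0, -2, -4]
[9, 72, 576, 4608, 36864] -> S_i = 9*8^i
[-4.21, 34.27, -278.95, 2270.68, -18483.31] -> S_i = -4.21*(-8.14)^i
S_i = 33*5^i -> [33, 165, 825, 4125, 20625]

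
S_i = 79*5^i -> [79, 395, 1975, 9875, 49375]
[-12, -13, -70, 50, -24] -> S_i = Random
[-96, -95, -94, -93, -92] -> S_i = -96 + 1*i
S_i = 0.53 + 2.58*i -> [0.53, 3.11, 5.69, 8.27, 10.85]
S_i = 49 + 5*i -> [49, 54, 59, 64, 69]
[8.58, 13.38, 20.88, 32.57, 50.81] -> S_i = 8.58*1.56^i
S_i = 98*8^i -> [98, 784, 6272, 50176, 401408]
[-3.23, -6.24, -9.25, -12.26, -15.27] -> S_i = -3.23 + -3.01*i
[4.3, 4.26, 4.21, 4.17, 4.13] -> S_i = 4.30*0.99^i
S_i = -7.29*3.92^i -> [-7.29, -28.58, -112.02, -439.12, -1721.36]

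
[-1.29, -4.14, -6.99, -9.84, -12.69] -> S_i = -1.29 + -2.85*i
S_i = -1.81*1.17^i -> [-1.81, -2.12, -2.48, -2.9, -3.39]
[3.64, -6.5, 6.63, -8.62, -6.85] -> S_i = Random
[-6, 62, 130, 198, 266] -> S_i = -6 + 68*i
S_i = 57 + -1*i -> [57, 56, 55, 54, 53]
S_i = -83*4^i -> [-83, -332, -1328, -5312, -21248]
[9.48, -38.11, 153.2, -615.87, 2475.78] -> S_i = 9.48*(-4.02)^i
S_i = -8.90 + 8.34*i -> [-8.9, -0.56, 7.78, 16.12, 24.46]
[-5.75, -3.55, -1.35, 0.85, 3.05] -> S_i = -5.75 + 2.20*i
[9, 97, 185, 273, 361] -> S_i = 9 + 88*i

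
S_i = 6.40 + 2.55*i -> [6.4, 8.95, 11.5, 14.05, 16.6]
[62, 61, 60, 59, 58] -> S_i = 62 + -1*i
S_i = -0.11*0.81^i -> [-0.11, -0.09, -0.07, -0.06, -0.05]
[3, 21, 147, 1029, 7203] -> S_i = 3*7^i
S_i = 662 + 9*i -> [662, 671, 680, 689, 698]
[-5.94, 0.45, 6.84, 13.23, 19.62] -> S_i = -5.94 + 6.39*i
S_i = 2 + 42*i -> [2, 44, 86, 128, 170]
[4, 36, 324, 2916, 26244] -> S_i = 4*9^i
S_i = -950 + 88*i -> [-950, -862, -774, -686, -598]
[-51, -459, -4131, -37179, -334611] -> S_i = -51*9^i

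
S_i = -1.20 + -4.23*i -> [-1.2, -5.43, -9.66, -13.89, -18.12]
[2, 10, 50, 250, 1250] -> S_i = 2*5^i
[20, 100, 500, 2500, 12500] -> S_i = 20*5^i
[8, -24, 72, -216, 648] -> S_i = 8*-3^i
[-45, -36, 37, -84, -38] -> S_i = Random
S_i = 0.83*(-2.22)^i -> [0.83, -1.84, 4.09, -9.08, 20.16]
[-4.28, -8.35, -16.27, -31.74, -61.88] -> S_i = -4.28*1.95^i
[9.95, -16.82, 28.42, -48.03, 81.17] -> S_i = 9.95*(-1.69)^i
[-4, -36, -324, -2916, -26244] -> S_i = -4*9^i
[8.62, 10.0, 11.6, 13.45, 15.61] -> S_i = 8.62*1.16^i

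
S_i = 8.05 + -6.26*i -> [8.05, 1.79, -4.47, -10.73, -16.99]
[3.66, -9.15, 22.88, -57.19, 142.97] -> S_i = 3.66*(-2.50)^i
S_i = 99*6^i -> [99, 594, 3564, 21384, 128304]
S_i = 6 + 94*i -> [6, 100, 194, 288, 382]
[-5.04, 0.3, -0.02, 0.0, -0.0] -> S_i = -5.04*(-0.06)^i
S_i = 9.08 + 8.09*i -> [9.08, 17.17, 25.26, 33.35, 41.44]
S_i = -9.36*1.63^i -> [-9.36, -15.26, -24.87, -40.54, -66.07]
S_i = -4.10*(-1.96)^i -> [-4.1, 8.04, -15.75, 30.87, -60.51]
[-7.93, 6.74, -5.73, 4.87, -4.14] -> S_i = -7.93*(-0.85)^i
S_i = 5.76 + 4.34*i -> [5.76, 10.1, 14.44, 18.78, 23.12]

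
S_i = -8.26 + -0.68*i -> [-8.26, -8.94, -9.62, -10.3, -10.98]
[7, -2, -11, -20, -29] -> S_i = 7 + -9*i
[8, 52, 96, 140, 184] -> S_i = 8 + 44*i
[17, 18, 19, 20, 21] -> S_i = 17 + 1*i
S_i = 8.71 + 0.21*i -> [8.71, 8.92, 9.13, 9.34, 9.55]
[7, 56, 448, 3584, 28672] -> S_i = 7*8^i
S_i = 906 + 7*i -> [906, 913, 920, 927, 934]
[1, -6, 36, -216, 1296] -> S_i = 1*-6^i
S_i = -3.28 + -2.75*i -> [-3.28, -6.03, -8.78, -11.53, -14.28]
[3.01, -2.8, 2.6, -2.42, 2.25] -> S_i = 3.01*(-0.93)^i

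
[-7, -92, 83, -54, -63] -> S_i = Random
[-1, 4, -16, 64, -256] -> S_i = -1*-4^i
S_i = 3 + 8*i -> [3, 11, 19, 27, 35]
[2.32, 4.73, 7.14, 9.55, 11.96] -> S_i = 2.32 + 2.41*i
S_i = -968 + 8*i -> [-968, -960, -952, -944, -936]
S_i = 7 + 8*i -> [7, 15, 23, 31, 39]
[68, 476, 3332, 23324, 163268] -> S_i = 68*7^i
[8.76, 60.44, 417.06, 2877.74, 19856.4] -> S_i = 8.76*6.90^i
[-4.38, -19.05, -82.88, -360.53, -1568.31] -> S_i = -4.38*4.35^i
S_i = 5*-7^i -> [5, -35, 245, -1715, 12005]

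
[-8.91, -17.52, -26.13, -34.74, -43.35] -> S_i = -8.91 + -8.61*i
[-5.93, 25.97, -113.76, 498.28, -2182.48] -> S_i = -5.93*(-4.38)^i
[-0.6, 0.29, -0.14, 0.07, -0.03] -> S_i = -0.60*(-0.49)^i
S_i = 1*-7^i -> [1, -7, 49, -343, 2401]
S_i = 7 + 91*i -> [7, 98, 189, 280, 371]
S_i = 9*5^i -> [9, 45, 225, 1125, 5625]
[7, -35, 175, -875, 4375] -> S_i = 7*-5^i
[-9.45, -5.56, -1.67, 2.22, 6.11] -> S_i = -9.45 + 3.89*i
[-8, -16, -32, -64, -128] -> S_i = -8*2^i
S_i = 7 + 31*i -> [7, 38, 69, 100, 131]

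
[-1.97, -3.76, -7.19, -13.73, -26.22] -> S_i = -1.97*1.91^i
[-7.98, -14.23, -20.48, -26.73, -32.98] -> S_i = -7.98 + -6.25*i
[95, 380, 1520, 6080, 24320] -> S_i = 95*4^i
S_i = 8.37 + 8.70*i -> [8.37, 17.07, 25.77, 34.47, 43.17]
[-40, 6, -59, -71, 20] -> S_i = Random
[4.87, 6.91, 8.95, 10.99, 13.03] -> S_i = 4.87 + 2.04*i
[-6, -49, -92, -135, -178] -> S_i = -6 + -43*i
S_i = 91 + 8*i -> [91, 99, 107, 115, 123]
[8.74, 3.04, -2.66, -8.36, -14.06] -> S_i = 8.74 + -5.70*i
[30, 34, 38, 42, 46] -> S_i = 30 + 4*i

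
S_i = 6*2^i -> [6, 12, 24, 48, 96]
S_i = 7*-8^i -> [7, -56, 448, -3584, 28672]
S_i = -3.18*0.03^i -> [-3.18, -0.1, -0.0, -0.0, -0.0]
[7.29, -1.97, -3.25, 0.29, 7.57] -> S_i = Random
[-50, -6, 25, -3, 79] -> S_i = Random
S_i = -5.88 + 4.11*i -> [-5.88, -1.77, 2.34, 6.45, 10.56]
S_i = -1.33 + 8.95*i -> [-1.33, 7.62, 16.57, 25.52, 34.47]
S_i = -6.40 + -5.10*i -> [-6.4, -11.5, -16.6, -21.7, -26.8]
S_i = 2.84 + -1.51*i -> [2.84, 1.33, -0.18, -1.69, -3.2]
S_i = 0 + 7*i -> [0, 7, 14, 21, 28]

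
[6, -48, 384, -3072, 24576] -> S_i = 6*-8^i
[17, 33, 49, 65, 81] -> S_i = 17 + 16*i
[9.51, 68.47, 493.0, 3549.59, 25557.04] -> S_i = 9.51*7.20^i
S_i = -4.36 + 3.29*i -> [-4.36, -1.07, 2.22, 5.51, 8.8]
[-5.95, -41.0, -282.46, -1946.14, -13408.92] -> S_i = -5.95*6.89^i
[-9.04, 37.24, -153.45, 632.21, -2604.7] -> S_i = -9.04*(-4.12)^i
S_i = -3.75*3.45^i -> [-3.75, -12.94, -44.63, -153.99, -531.26]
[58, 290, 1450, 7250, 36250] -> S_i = 58*5^i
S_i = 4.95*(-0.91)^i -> [4.95, -4.5, 4.1, -3.73, 3.39]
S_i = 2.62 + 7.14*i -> [2.62, 9.76, 16.9, 24.04, 31.18]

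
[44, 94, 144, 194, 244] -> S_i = 44 + 50*i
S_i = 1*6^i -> [1, 6, 36, 216, 1296]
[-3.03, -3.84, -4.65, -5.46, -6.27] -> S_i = -3.03 + -0.81*i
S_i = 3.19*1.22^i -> [3.19, 3.89, 4.75, 5.79, 7.07]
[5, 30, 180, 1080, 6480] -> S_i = 5*6^i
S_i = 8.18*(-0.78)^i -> [8.18, -6.38, 4.98, -3.88, 3.03]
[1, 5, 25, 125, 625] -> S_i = 1*5^i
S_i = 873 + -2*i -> [873, 871, 869, 867, 865]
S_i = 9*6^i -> [9, 54, 324, 1944, 11664]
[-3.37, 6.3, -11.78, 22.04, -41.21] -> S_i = -3.37*(-1.87)^i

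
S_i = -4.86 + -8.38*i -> [-4.86, -13.24, -21.62, -30.0, -38.38]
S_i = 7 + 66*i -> [7, 73, 139, 205, 271]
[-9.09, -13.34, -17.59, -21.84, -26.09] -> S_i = -9.09 + -4.25*i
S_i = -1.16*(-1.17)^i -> [-1.16, 1.36, -1.59, 1.86, -2.17]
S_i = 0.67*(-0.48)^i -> [0.67, -0.32, 0.15, -0.07, 0.04]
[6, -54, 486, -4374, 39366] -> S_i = 6*-9^i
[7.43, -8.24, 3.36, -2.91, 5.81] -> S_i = Random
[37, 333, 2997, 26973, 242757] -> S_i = 37*9^i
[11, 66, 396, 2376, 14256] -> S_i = 11*6^i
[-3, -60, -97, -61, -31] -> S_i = Random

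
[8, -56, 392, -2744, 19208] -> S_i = 8*-7^i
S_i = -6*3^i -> [-6, -18, -54, -162, -486]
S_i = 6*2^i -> [6, 12, 24, 48, 96]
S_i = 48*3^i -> [48, 144, 432, 1296, 3888]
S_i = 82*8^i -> [82, 656, 5248, 41984, 335872]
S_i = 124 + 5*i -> [124, 129, 134, 139, 144]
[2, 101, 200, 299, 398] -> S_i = 2 + 99*i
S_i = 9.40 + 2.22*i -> [9.4, 11.62, 13.84, 16.06, 18.28]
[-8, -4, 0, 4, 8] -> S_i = -8 + 4*i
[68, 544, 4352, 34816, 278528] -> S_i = 68*8^i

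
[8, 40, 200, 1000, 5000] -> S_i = 8*5^i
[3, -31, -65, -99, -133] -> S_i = 3 + -34*i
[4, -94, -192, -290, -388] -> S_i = 4 + -98*i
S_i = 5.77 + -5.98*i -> [5.77, -0.21, -6.19, -12.17, -18.15]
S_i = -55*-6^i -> [-55, 330, -1980, 11880, -71280]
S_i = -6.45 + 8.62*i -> [-6.45, 2.17, 10.79, 19.41, 28.03]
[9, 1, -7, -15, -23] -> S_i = 9 + -8*i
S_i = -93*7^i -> [-93, -651, -4557, -31899, -223293]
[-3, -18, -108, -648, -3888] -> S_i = -3*6^i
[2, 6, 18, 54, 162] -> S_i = 2*3^i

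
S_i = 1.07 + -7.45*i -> [1.07, -6.38, -13.83, -21.28, -28.73]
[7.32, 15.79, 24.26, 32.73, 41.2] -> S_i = 7.32 + 8.47*i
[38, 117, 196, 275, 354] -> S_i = 38 + 79*i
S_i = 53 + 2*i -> [53, 55, 57, 59, 61]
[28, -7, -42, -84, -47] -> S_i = Random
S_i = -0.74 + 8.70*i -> [-0.74, 7.96, 16.66, 25.36, 34.06]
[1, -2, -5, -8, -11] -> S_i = 1 + -3*i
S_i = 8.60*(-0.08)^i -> [8.6, -0.69, 0.06, -0.0, 0.0]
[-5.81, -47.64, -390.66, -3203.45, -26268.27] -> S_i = -5.81*8.20^i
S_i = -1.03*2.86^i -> [-1.03, -2.95, -8.42, -24.1, -68.91]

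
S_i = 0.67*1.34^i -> [0.67, 0.9, 1.2, 1.61, 2.16]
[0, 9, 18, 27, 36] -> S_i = 0 + 9*i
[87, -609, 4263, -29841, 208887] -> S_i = 87*-7^i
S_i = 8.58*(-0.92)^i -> [8.58, -7.89, 7.26, -6.68, 6.15]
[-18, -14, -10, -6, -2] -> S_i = -18 + 4*i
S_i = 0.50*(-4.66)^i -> [0.5, -2.33, 10.86, -50.6, 235.78]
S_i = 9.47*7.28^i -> [9.47, 68.94, 501.89, 3653.79, 26599.62]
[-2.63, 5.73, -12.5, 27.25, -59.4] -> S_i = -2.63*(-2.18)^i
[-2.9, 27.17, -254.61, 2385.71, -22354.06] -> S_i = -2.90*(-9.37)^i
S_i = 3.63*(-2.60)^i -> [3.63, -9.44, 24.54, -63.8, 165.88]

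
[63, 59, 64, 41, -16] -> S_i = Random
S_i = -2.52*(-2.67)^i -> [-2.52, 6.73, -17.96, 47.97, -128.07]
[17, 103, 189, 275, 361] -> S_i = 17 + 86*i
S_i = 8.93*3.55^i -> [8.93, 31.7, 112.54, 399.52, 1418.29]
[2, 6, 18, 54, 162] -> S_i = 2*3^i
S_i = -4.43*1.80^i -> [-4.43, -7.97, -14.35, -25.84, -46.5]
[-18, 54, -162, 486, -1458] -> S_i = -18*-3^i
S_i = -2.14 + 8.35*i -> [-2.14, 6.21, 14.56, 22.91, 31.26]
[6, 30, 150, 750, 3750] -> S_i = 6*5^i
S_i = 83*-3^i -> [83, -249, 747, -2241, 6723]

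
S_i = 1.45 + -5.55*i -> [1.45, -4.1, -9.65, -15.2, -20.75]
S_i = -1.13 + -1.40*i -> [-1.13, -2.53, -3.93, -5.33, -6.73]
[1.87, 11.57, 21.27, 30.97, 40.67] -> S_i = 1.87 + 9.70*i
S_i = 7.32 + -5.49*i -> [7.32, 1.83, -3.66, -9.15, -14.64]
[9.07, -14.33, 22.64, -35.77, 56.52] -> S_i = 9.07*(-1.58)^i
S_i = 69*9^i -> [69, 621, 5589, 50301, 452709]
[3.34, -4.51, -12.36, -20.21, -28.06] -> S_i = 3.34 + -7.85*i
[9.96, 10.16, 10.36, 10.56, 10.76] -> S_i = 9.96 + 0.20*i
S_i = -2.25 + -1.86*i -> [-2.25, -4.11, -5.97, -7.83, -9.69]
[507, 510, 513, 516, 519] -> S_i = 507 + 3*i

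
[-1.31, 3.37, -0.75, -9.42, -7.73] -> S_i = Random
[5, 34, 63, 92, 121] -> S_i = 5 + 29*i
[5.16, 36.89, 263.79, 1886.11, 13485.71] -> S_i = 5.16*7.15^i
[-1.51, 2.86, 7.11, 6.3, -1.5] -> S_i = Random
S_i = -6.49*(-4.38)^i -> [-6.49, 28.43, -124.51, 545.34, -2388.59]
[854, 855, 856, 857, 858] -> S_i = 854 + 1*i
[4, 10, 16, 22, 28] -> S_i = 4 + 6*i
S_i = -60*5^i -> [-60, -300, -1500, -7500, -37500]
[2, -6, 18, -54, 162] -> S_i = 2*-3^i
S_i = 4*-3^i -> [4, -12, 36, -108, 324]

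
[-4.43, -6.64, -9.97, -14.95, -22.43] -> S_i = -4.43*1.50^i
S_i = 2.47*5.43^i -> [2.47, 13.41, 72.83, 395.45, 2147.32]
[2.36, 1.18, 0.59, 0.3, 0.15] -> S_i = 2.36*0.50^i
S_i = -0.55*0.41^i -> [-0.55, -0.23, -0.09, -0.04, -0.02]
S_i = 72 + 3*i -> [72, 75, 78, 81, 84]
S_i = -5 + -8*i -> [-5, -13, -21, -29, -37]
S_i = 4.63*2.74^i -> [4.63, 12.69, 34.76, 95.24, 260.97]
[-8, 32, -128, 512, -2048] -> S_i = -8*-4^i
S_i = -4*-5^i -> [-4, 20, -100, 500, -2500]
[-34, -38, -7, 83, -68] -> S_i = Random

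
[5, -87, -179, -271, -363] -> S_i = 5 + -92*i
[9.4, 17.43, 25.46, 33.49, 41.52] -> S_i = 9.40 + 8.03*i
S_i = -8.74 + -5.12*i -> [-8.74, -13.86, -18.98, -24.1, -29.22]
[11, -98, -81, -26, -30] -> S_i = Random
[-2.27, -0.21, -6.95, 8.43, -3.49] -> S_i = Random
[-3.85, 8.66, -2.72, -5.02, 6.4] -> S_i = Random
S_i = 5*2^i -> [5, 10, 20, 40, 80]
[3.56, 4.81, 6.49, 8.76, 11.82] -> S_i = 3.56*1.35^i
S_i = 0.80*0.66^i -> [0.8, 0.53, 0.35, 0.23, 0.15]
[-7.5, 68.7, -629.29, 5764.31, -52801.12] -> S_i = -7.50*(-9.16)^i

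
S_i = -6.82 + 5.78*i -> [-6.82, -1.04, 4.74, 10.52, 16.3]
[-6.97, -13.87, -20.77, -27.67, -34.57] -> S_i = -6.97 + -6.90*i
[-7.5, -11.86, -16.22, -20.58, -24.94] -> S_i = -7.50 + -4.36*i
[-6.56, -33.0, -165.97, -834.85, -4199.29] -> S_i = -6.56*5.03^i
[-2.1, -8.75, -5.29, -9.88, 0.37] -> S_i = Random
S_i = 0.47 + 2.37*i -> [0.47, 2.84, 5.21, 7.58, 9.95]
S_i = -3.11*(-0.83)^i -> [-3.11, 2.58, -2.14, 1.78, -1.48]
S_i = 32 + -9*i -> [32, 23, 14, 5, -4]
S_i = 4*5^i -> [4, 20, 100, 500, 2500]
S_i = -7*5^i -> [-7, -35, -175, -875, -4375]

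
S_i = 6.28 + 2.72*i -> [6.28, 9.0, 11.72, 14.44, 17.16]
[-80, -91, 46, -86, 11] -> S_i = Random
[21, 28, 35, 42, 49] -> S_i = 21 + 7*i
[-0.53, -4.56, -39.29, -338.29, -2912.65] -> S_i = -0.53*8.61^i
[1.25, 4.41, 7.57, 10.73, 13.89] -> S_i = 1.25 + 3.16*i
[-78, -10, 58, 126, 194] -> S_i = -78 + 68*i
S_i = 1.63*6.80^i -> [1.63, 11.08, 75.37, 512.52, 3485.16]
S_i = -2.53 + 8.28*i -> [-2.53, 5.75, 14.03, 22.31, 30.59]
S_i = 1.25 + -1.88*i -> [1.25, -0.63, -2.51, -4.39, -6.27]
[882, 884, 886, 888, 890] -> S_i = 882 + 2*i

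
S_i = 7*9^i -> [7, 63, 567, 5103, 45927]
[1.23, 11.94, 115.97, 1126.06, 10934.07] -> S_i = 1.23*9.71^i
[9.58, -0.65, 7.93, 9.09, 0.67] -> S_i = Random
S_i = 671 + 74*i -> [671, 745, 819, 893, 967]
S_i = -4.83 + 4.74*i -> [-4.83, -0.09, 4.65, 9.39, 14.13]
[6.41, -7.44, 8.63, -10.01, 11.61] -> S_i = 6.41*(-1.16)^i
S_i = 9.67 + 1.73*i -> [9.67, 11.4, 13.13, 14.86, 16.59]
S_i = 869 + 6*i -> [869, 875, 881, 887, 893]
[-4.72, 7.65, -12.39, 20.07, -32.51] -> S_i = -4.72*(-1.62)^i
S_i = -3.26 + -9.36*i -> [-3.26, -12.62, -21.98, -31.34, -40.7]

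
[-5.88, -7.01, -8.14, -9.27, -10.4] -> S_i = -5.88 + -1.13*i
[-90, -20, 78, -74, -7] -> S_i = Random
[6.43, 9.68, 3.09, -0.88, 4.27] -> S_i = Random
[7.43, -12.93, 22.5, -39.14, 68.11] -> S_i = 7.43*(-1.74)^i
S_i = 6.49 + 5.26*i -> [6.49, 11.75, 17.01, 22.27, 27.53]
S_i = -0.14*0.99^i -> [-0.14, -0.14, -0.14, -0.14, -0.13]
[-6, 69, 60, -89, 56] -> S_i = Random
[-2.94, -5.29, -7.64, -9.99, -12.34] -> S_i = -2.94 + -2.35*i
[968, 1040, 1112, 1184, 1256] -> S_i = 968 + 72*i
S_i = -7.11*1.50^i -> [-7.11, -10.66, -16.0, -24.0, -35.99]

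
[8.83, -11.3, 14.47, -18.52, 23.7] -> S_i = 8.83*(-1.28)^i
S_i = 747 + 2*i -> [747, 749, 751, 753, 755]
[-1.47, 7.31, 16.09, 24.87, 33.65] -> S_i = -1.47 + 8.78*i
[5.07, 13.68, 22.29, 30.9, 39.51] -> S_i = 5.07 + 8.61*i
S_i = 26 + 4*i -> [26, 30, 34, 38, 42]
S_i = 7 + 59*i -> [7, 66, 125, 184, 243]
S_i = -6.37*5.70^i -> [-6.37, -36.31, -206.96, -1179.68, -6724.17]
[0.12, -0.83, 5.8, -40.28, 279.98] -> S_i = 0.12*(-6.95)^i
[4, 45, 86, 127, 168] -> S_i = 4 + 41*i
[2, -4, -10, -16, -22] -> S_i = 2 + -6*i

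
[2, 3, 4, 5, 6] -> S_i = 2 + 1*i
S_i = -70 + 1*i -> [-70, -69, -68, -67, -66]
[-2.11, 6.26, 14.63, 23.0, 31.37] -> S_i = -2.11 + 8.37*i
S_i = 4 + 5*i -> [4, 9, 14, 19, 24]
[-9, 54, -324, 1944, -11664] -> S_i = -9*-6^i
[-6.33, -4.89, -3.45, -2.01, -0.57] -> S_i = -6.33 + 1.44*i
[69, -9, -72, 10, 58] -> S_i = Random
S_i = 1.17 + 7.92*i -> [1.17, 9.09, 17.01, 24.93, 32.85]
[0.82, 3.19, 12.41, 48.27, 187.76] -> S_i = 0.82*3.89^i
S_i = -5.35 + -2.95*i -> [-5.35, -8.3, -11.25, -14.2, -17.15]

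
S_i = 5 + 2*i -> [5, 7, 9, 11, 13]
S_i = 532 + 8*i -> [532, 540, 548, 556, 564]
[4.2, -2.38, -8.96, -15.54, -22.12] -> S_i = 4.20 + -6.58*i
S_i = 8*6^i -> [8, 48, 288, 1728, 10368]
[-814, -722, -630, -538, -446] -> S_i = -814 + 92*i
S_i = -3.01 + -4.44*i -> [-3.01, -7.45, -11.89, -16.33, -20.77]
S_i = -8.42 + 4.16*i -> [-8.42, -4.26, -0.1, 4.06, 8.22]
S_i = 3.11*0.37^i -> [3.11, 1.15, 0.43, 0.16, 0.06]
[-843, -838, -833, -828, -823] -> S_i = -843 + 5*i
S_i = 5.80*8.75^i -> [5.8, 50.75, 444.06, 3885.55, 33998.54]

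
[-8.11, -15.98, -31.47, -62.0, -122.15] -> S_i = -8.11*1.97^i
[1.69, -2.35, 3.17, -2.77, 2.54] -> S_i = Random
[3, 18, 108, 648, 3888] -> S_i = 3*6^i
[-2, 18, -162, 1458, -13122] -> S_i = -2*-9^i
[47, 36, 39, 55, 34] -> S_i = Random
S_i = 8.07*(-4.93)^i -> [8.07, -39.79, 196.14, -966.97, 4767.18]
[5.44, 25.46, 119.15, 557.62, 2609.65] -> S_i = 5.44*4.68^i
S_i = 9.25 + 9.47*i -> [9.25, 18.72, 28.19, 37.66, 47.13]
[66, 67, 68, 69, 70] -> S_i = 66 + 1*i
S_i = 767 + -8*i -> [767, 759, 751, 743, 735]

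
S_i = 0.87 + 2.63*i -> [0.87, 3.5, 6.13, 8.76, 11.39]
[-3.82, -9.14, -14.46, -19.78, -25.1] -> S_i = -3.82 + -5.32*i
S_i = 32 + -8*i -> [32, 24, 16, 8, 0]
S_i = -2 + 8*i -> [-2, 6, 14, 22, 30]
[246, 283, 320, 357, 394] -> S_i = 246 + 37*i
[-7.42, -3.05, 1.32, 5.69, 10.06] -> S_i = -7.42 + 4.37*i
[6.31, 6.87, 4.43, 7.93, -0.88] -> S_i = Random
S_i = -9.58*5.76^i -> [-9.58, -55.18, -317.84, -1830.77, -10545.22]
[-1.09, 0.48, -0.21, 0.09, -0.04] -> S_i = -1.09*(-0.44)^i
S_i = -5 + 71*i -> [-5, 66, 137, 208, 279]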